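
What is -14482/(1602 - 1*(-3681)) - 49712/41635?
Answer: -865586566/219957705 ≈ -3.9352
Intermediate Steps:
-14482/(1602 - 1*(-3681)) - 49712/41635 = -14482/(1602 + 3681) - 49712*1/41635 = -14482/5283 - 49712/41635 = -865586566/219957705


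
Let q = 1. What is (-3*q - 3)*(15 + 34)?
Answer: -294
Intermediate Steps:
(-3*q - 3)*(15 + 34) = (-3*1 - 3)*(15 + 34) = (-3 - 3)*49 = -6*49 = -294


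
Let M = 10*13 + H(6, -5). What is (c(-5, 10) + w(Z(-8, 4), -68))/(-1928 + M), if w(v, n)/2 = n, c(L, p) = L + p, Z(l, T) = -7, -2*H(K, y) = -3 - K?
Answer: 262/3587 ≈ 0.073042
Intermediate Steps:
H(K, y) = 3/2 + K/2 (H(K, y) = -(-3 - K)/2 = 3/2 + K/2)
w(v, n) = 2*n
M = 269/2 (M = 10*13 + (3/2 + (1/2)*6) = 130 + (3/2 + 3) = 130 + 9/2 = 269/2 ≈ 134.50)
(c(-5, 10) + w(Z(-8, 4), -68))/(-1928 + M) = ((-5 + 10) + 2*(-68))/(-1928 + 269/2) = (5 - 136)/(-3587/2) = -131*(-2/3587) = 262/3587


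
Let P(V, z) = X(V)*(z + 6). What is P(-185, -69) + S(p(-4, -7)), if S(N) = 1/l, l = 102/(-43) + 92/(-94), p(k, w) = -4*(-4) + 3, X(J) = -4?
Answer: 1704523/6772 ≈ 251.70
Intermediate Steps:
p(k, w) = 19 (p(k, w) = 16 + 3 = 19)
P(V, z) = -24 - 4*z (P(V, z) = -4*(z + 6) = -4*(6 + z) = -24 - 4*z)
l = -6772/2021 (l = 102*(-1/43) + 92*(-1/94) = -102/43 - 46/47 = -6772/2021 ≈ -3.3508)
S(N) = -2021/6772 (S(N) = 1/(-6772/2021) = -2021/6772)
P(-185, -69) + S(p(-4, -7)) = (-24 - 4*(-69)) - 2021/6772 = (-24 + 276) - 2021/6772 = 252 - 2021/6772 = 1704523/6772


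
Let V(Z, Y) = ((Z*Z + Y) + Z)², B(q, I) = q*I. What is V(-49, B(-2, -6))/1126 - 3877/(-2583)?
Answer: 7219725335/1454229 ≈ 4964.6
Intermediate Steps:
B(q, I) = I*q
V(Z, Y) = (Y + Z + Z²)² (V(Z, Y) = ((Z² + Y) + Z)² = ((Y + Z²) + Z)² = (Y + Z + Z²)²)
V(-49, B(-2, -6))/1126 - 3877/(-2583) = (-6*(-2) - 49 + (-49)²)²/1126 - 3877/(-2583) = (12 - 49 + 2401)²*(1/1126) - 3877*(-1/2583) = 2364²*(1/1126) + 3877/2583 = 5588496*(1/1126) + 3877/2583 = 2794248/563 + 3877/2583 = 7219725335/1454229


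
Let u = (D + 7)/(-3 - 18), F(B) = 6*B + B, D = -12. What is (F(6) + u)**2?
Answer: 786769/441 ≈ 1784.1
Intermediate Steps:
F(B) = 7*B
u = 5/21 (u = (-12 + 7)/(-3 - 18) = -5/(-21) = -5*(-1/21) = 5/21 ≈ 0.23810)
(F(6) + u)**2 = (7*6 + 5/21)**2 = (42 + 5/21)**2 = (887/21)**2 = 786769/441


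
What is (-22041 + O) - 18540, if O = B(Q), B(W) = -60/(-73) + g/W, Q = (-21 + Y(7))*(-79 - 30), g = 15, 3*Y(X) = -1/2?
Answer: -41007846009/1010539 ≈ -40580.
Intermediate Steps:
Y(X) = -⅙ (Y(X) = (-1/2)/3 = (-1*½)/3 = (⅓)*(-½) = -⅙)
Q = 13843/6 (Q = (-21 - ⅙)*(-79 - 30) = -127/6*(-109) = 13843/6 ≈ 2307.2)
B(W) = 60/73 + 15/W (B(W) = -60/(-73) + 15/W = -60*(-1/73) + 15/W = 60/73 + 15/W)
O = 837150/1010539 (O = 60/73 + 15/(13843/6) = 60/73 + 15*(6/13843) = 60/73 + 90/13843 = 837150/1010539 ≈ 0.82842)
(-22041 + O) - 18540 = (-22041 + 837150/1010539) - 18540 = -22272452949/1010539 - 18540 = -41007846009/1010539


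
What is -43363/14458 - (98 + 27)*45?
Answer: -81369613/14458 ≈ -5628.0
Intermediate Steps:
-43363/14458 - (98 + 27)*45 = -43363*1/14458 - 125*45 = -43363/14458 - 1*5625 = -43363/14458 - 5625 = -81369613/14458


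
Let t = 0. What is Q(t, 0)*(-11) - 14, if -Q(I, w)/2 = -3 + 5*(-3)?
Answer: -410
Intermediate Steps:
Q(I, w) = 36 (Q(I, w) = -2*(-3 + 5*(-3)) = -2*(-3 - 15) = -2*(-18) = 36)
Q(t, 0)*(-11) - 14 = 36*(-11) - 14 = -396 - 14 = -410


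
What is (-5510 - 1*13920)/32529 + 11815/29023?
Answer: -179586755/944089167 ≈ -0.19022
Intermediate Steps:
(-5510 - 1*13920)/32529 + 11815/29023 = (-5510 - 13920)*(1/32529) + 11815*(1/29023) = -19430*1/32529 + 11815/29023 = -19430/32529 + 11815/29023 = -179586755/944089167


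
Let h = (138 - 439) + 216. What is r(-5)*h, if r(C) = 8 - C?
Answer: -1105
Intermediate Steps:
h = -85 (h = -301 + 216 = -85)
r(-5)*h = (8 - 1*(-5))*(-85) = (8 + 5)*(-85) = 13*(-85) = -1105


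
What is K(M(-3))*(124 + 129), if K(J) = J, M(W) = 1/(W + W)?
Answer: -253/6 ≈ -42.167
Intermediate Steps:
M(W) = 1/(2*W)
K(M(-3))*(124 + 129) = ((½)/(-3))*(124 + 129) = ((½)*(-⅓))*253 = -⅙*253 = -253/6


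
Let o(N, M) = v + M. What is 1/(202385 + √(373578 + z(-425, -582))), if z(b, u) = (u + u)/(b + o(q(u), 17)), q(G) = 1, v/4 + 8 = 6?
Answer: 21048040/4259768722997 - 2*√1010162478/4259768722997 ≈ 4.9262e-6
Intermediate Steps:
v = -8 (v = -32 + 4*6 = -32 + 24 = -8)
o(N, M) = -8 + M
z(b, u) = 2*u/(9 + b) (z(b, u) = (u + u)/(b + (-8 + 17)) = (2*u)/(b + 9) = (2*u)/(9 + b) = 2*u/(9 + b))
1/(202385 + √(373578 + z(-425, -582))) = 1/(202385 + √(373578 + 2*(-582)/(9 - 425))) = 1/(202385 + √(373578 + 2*(-582)/(-416))) = 1/(202385 + √(373578 + 2*(-582)*(-1/416))) = 1/(202385 + √(373578 + 291/104)) = 1/(202385 + √(38852403/104)) = 1/(202385 + √1010162478/52)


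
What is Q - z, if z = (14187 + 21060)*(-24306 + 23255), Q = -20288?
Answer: 37024309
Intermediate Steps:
z = -37044597 (z = 35247*(-1051) = -37044597)
Q - z = -20288 - 1*(-37044597) = -20288 + 37044597 = 37024309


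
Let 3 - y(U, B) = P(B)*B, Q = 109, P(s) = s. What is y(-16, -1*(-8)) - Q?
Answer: -170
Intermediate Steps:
y(U, B) = 3 - B² (y(U, B) = 3 - B*B = 3 - B²)
y(-16, -1*(-8)) - Q = (3 - (-1*(-8))²) - 1*109 = (3 - 1*8²) - 109 = (3 - 1*64) - 109 = (3 - 64) - 109 = -61 - 109 = -170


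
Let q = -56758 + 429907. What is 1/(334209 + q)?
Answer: 1/707358 ≈ 1.4137e-6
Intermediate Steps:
q = 373149
1/(334209 + q) = 1/(334209 + 373149) = 1/707358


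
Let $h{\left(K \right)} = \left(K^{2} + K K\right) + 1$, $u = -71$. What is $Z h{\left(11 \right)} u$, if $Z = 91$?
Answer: $-1570023$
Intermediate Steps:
$h{\left(K \right)} = 1 + 2 K^{2}$ ($h{\left(K \right)} = \left(K^{2} + K^{2}\right) + 1 = 2 K^{2} + 1 = 1 + 2 K^{2}$)
$Z h{\left(11 \right)} u = 91 \left(1 + 2 \cdot 11^{2}\right) \left(-71\right) = 91 \left(1 + 2 \cdot 121\right) \left(-71\right) = 91 \left(1 + 242\right) \left(-71\right) = 91 \cdot 243 \left(-71\right) = 22113 \left(-71\right) = -1570023$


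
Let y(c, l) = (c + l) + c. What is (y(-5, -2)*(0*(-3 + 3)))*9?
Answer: 0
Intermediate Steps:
y(c, l) = l + 2*c
(y(-5, -2)*(0*(-3 + 3)))*9 = ((-2 + 2*(-5))*(0*(-3 + 3)))*9 = ((-2 - 10)*(0*0))*9 = -12*0*9 = 0*9 = 0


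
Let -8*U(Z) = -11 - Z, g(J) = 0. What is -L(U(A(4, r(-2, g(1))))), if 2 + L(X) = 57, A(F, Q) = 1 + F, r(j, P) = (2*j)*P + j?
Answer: -55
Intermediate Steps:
r(j, P) = j + 2*P*j (r(j, P) = 2*P*j + j = j + 2*P*j)
U(Z) = 11/8 + Z/8 (U(Z) = -(-11 - Z)/8 = 11/8 + Z/8)
L(X) = 55 (L(X) = -2 + 57 = 55)
-L(U(A(4, r(-2, g(1))))) = -1*55 = -55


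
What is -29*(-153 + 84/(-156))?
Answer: 57884/13 ≈ 4452.6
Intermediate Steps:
-29*(-153 + 84/(-156)) = -29*(-153 + 84*(-1/156)) = -29*(-153 - 7/13) = -29*(-1996/13) = 57884/13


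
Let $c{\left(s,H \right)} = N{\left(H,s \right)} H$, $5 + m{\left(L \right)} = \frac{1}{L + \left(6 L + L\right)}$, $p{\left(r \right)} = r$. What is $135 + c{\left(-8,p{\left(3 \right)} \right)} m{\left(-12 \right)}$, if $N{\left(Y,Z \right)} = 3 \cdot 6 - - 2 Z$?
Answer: $\frac{1679}{16} \approx 104.94$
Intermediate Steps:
$N{\left(Y,Z \right)} = 18 + 2 Z$
$m{\left(L \right)} = -5 + \frac{1}{8 L}$ ($m{\left(L \right)} = -5 + \frac{1}{L + \left(6 L + L\right)} = -5 + \frac{1}{L + 7 L} = -5 + \frac{1}{8 L}$)
$c{\left(s,H \right)} = H \left(18 + 2 s\right)$ ($c{\left(s,H \right)} = \left(18 + 2 s\right) H = H \left(18 + 2 s\right)$)
$135 + c{\left(-8,p{\left(3 \right)} \right)} m{\left(-12 \right)} = 135 + 2 \cdot 3 \left(9 - 8\right) \left(-5 + \frac{1}{8 \left(-12\right)}\right) = 135 + 2 \cdot 3 \cdot 1 \left(-5 + \frac{1}{8} \left(- \frac{1}{12}\right)\right) = 135 + 6 \left(-5 - \frac{1}{96}\right) = 135 + 6 \left(- \frac{481}{96}\right) = 135 - \frac{481}{16} = \frac{1679}{16}$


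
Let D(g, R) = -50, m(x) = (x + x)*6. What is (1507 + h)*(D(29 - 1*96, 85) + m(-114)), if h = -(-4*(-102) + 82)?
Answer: -1442106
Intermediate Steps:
m(x) = 12*x (m(x) = (2*x)*6 = 12*x)
h = -490 (h = -(408 + 82) = -1*490 = -490)
(1507 + h)*(D(29 - 1*96, 85) + m(-114)) = (1507 - 490)*(-50 + 12*(-114)) = 1017*(-50 - 1368) = 1017*(-1418) = -1442106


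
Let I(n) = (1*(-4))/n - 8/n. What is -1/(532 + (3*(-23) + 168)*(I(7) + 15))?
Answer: -7/12931 ≈ -0.00054133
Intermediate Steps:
I(n) = -12/n (I(n) = -4/n - 8/n = -12/n)
-1/(532 + (3*(-23) + 168)*(I(7) + 15)) = -1/(532 + (3*(-23) + 168)*(-12/7 + 15)) = -1/(532 + (-69 + 168)*(-12*⅐ + 15)) = -1/(532 + 99*(-12/7 + 15)) = -1/(532 + 99*(93/7)) = -1/(532 + 9207/7) = -1/12931/7 = -1*7/12931 = -7/12931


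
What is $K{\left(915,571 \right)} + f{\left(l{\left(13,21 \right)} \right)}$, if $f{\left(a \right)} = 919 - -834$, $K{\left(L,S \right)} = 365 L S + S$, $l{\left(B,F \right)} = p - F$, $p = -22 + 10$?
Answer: $190702049$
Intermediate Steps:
$p = -12$
$l{\left(B,F \right)} = -12 - F$
$K{\left(L,S \right)} = S + 365 L S$ ($K{\left(L,S \right)} = 365 L S + S = S + 365 L S$)
$f{\left(a \right)} = 1753$ ($f{\left(a \right)} = 919 + 834 = 1753$)
$K{\left(915,571 \right)} + f{\left(l{\left(13,21 \right)} \right)} = 571 \left(1 + 365 \cdot 915\right) + 1753 = 571 \left(1 + 333975\right) + 1753 = 571 \cdot 333976 + 1753 = 190700296 + 1753 = 190702049$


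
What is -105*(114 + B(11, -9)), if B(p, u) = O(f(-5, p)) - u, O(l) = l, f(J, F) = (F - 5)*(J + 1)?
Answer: -10395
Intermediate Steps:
f(J, F) = (1 + J)*(-5 + F) (f(J, F) = (-5 + F)*(1 + J) = (1 + J)*(-5 + F))
B(p, u) = 20 - u - 4*p (B(p, u) = (-5 + p - 5*(-5) + p*(-5)) - u = (-5 + p + 25 - 5*p) - u = (20 - 4*p) - u = 20 - u - 4*p)
-105*(114 + B(11, -9)) = -105*(114 + (20 - 1*(-9) - 4*11)) = -105*(114 + (20 + 9 - 44)) = -105*(114 - 15) = -105*99 = -10395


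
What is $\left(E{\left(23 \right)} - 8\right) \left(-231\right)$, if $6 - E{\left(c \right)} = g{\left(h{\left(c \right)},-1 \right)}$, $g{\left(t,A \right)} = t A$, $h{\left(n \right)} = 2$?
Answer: $0$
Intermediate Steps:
$g{\left(t,A \right)} = A t$
$E{\left(c \right)} = 8$ ($E{\left(c \right)} = 6 - \left(-1\right) 2 = 6 - -2 = 6 + 2 = 8$)
$\left(E{\left(23 \right)} - 8\right) \left(-231\right) = \left(8 - 8\right) \left(-231\right) = 0 \left(-231\right) = 0$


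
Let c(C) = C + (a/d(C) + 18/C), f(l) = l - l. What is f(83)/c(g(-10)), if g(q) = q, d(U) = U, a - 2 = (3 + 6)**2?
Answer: 0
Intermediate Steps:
a = 83 (a = 2 + (3 + 6)**2 = 2 + 9**2 = 2 + 81 = 83)
f(l) = 0
c(C) = C + 101/C (c(C) = C + (83/C + 18/C) = C + 101/C)
f(83)/c(g(-10)) = 0/(-10 + 101/(-10)) = 0/(-10 + 101*(-1/10)) = 0/(-10 - 101/10) = 0/(-201/10) = 0*(-10/201) = 0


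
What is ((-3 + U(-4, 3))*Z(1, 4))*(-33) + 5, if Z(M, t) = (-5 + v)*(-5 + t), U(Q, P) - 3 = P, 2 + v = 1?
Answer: -589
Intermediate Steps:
v = -1 (v = -2 + 1 = -1)
U(Q, P) = 3 + P
Z(M, t) = 30 - 6*t (Z(M, t) = (-5 - 1)*(-5 + t) = -6*(-5 + t) = 30 - 6*t)
((-3 + U(-4, 3))*Z(1, 4))*(-33) + 5 = ((-3 + (3 + 3))*(30 - 6*4))*(-33) + 5 = ((-3 + 6)*(30 - 24))*(-33) + 5 = (3*6)*(-33) + 5 = 18*(-33) + 5 = -594 + 5 = -589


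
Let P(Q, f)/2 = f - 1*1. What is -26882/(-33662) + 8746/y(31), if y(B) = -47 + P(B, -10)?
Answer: -146276497/1161339 ≈ -125.96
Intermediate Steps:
P(Q, f) = -2 + 2*f (P(Q, f) = 2*(f - 1*1) = 2*(f - 1) = 2*(-1 + f) = -2 + 2*f)
y(B) = -69 (y(B) = -47 + (-2 + 2*(-10)) = -47 + (-2 - 20) = -47 - 22 = -69)
-26882/(-33662) + 8746/y(31) = -26882/(-33662) + 8746/(-69) = -26882*(-1/33662) + 8746*(-1/69) = 13441/16831 - 8746/69 = -146276497/1161339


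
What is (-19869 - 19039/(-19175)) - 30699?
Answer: -969622361/19175 ≈ -50567.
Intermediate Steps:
(-19869 - 19039/(-19175)) - 30699 = (-19869 - 19039*(-1/19175)) - 30699 = (-19869 + 19039/19175) - 30699 = -380969036/19175 - 30699 = -969622361/19175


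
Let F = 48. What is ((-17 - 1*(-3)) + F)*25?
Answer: 850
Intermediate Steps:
((-17 - 1*(-3)) + F)*25 = ((-17 - 1*(-3)) + 48)*25 = ((-17 + 3) + 48)*25 = (-14 + 48)*25 = 34*25 = 850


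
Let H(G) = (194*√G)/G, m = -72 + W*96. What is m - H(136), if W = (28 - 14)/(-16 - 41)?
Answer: -1816/19 - 97*√34/34 ≈ -112.21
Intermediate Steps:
W = -14/57 (W = 14/(-57) = 14*(-1/57) = -14/57 ≈ -0.24561)
m = -1816/19 (m = -72 - 14/57*96 = -72 - 448/19 = -1816/19 ≈ -95.579)
H(G) = 194/√G
m - H(136) = -1816/19 - 194/√136 = -1816/19 - 194*√34/68 = -1816/19 - 97*√34/34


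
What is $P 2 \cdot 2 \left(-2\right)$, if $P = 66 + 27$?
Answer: $-744$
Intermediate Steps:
$P = 93$
$P 2 \cdot 2 \left(-2\right) = 93 \cdot 2 \cdot 2 \left(-2\right) = 93 \cdot 4 \left(-2\right) = 93 \left(-8\right) = -744$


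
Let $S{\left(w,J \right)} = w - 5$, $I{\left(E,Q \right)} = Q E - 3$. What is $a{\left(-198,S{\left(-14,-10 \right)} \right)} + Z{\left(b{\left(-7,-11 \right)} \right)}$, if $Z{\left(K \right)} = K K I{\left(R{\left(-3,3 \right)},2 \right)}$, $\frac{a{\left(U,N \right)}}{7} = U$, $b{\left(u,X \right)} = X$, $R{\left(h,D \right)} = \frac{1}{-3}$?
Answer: $- \frac{5489}{3} \approx -1829.7$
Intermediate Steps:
$R{\left(h,D \right)} = - \frac{1}{3}$
$I{\left(E,Q \right)} = -3 + E Q$ ($I{\left(E,Q \right)} = E Q - 3 = -3 + E Q$)
$S{\left(w,J \right)} = -5 + w$
$a{\left(U,N \right)} = 7 U$
$Z{\left(K \right)} = - \frac{11 K^{2}}{3}$ ($Z{\left(K \right)} = K K \left(-3 - \frac{2}{3}\right) = K^{2} \left(-3 - \frac{2}{3}\right) = K^{2} \left(- \frac{11}{3}\right) = - \frac{11 K^{2}}{3}$)
$a{\left(-198,S{\left(-14,-10 \right)} \right)} + Z{\left(b{\left(-7,-11 \right)} \right)} = 7 \left(-198\right) - \frac{11 \left(-11\right)^{2}}{3} = -1386 - \frac{1331}{3} = - \frac{5489}{3}$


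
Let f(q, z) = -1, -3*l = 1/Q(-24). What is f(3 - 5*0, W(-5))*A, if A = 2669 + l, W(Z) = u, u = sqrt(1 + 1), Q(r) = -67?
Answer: -536470/201 ≈ -2669.0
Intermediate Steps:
u = sqrt(2) ≈ 1.4142
W(Z) = sqrt(2)
l = 1/201 (l = -1/3/(-67) = -1/3*(-1/67) = 1/201 ≈ 0.0049751)
A = 536470/201 (A = 2669 + 1/201 = 536470/201 ≈ 2669.0)
f(3 - 5*0, W(-5))*A = -1*536470/201 = -536470/201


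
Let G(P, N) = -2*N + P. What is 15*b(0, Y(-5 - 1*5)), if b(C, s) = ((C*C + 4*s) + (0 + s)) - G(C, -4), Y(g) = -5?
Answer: -495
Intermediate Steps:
G(P, N) = P - 2*N
b(C, s) = -8 + C² - C + 5*s (b(C, s) = ((C*C + 4*s) + (0 + s)) - (C - 2*(-4)) = ((C² + 4*s) + s) - (C + 8) = (C² + 5*s) - (8 + C) = (C² + 5*s) + (-8 - C) = -8 + C² - C + 5*s)
15*b(0, Y(-5 - 1*5)) = 15*(-8 + 0² - 1*0 + 5*(-5)) = 15*(-8 + 0 + 0 - 25) = 15*(-33) = -495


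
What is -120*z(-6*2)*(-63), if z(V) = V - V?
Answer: 0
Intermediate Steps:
z(V) = 0
-120*z(-6*2)*(-63) = -120*0*(-63) = 0*(-63) = 0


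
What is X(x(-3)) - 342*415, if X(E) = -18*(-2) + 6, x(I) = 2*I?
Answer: -141888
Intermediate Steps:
X(E) = 42 (X(E) = -3*(-12) + 6 = 36 + 6 = 42)
X(x(-3)) - 342*415 = 42 - 342*415 = 42 - 141930 = -141888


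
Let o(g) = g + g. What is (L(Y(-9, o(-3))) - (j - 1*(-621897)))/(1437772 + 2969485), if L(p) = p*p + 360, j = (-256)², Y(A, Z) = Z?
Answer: -687037/4407257 ≈ -0.15589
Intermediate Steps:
o(g) = 2*g
j = 65536
L(p) = 360 + p² (L(p) = p² + 360 = 360 + p²)
(L(Y(-9, o(-3))) - (j - 1*(-621897)))/(1437772 + 2969485) = ((360 + (2*(-3))²) - (65536 - 1*(-621897)))/(1437772 + 2969485) = ((360 + (-6)²) - (65536 + 621897))/4407257 = ((360 + 36) - 1*687433)*(1/4407257) = (396 - 687433)*(1/4407257) = -687037*1/4407257 = -687037/4407257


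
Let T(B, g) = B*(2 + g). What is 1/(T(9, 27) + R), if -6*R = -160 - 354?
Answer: 3/1040 ≈ 0.0028846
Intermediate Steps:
R = 257/3 (R = -(-160 - 354)/6 = -⅙*(-514) = 257/3 ≈ 85.667)
1/(T(9, 27) + R) = 1/(9*(2 + 27) + 257/3) = 1/(9*29 + 257/3) = 1/(261 + 257/3) = 1/(1040/3) = 3/1040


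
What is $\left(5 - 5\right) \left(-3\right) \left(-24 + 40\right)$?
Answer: $0$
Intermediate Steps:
$\left(5 - 5\right) \left(-3\right) \left(-24 + 40\right) = 0 \left(-3\right) 16 = 0 \cdot 16 = 0$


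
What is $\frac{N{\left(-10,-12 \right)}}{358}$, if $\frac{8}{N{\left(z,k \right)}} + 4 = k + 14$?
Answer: $- \frac{2}{179} \approx -0.011173$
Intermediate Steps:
$N{\left(z,k \right)} = \frac{8}{10 + k}$ ($N{\left(z,k \right)} = \frac{8}{-4 + \left(k + 14\right)} = \frac{8}{-4 + \left(14 + k\right)} = \frac{8}{10 + k}$)
$\frac{N{\left(-10,-12 \right)}}{358} = \frac{8 \frac{1}{10 - 12}}{358} = \frac{8}{-2} \cdot \frac{1}{358} = 8 \left(- \frac{1}{2}\right) \frac{1}{358} = \left(-4\right) \frac{1}{358} = - \frac{2}{179}$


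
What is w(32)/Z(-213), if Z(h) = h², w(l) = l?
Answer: 32/45369 ≈ 0.00070533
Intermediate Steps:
w(32)/Z(-213) = 32/((-213)²) = 32/45369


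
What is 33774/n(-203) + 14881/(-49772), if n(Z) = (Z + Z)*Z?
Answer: 9881245/89176276 ≈ 0.11081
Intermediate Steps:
n(Z) = 2*Z**2 (n(Z) = (2*Z)*Z = 2*Z**2)
33774/n(-203) + 14881/(-49772) = 33774/((2*(-203)**2)) + 14881/(-49772) = 33774/((2*41209)) + 14881*(-1/49772) = 33774/82418 - 647/2164 = 33774*(1/82418) - 647/2164 = 16887/41209 - 647/2164 = 9881245/89176276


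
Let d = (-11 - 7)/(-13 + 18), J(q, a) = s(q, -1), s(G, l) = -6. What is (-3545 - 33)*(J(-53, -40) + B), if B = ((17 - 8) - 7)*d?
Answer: 236148/5 ≈ 47230.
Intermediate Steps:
J(q, a) = -6
d = -18/5 ≈ -3.6000
B = -36/5 (B = ((17 - 8) - 7)*(-18/5) = (9 - 7)*(-18/5) = 2*(-18/5) = -36/5 ≈ -7.2000)
(-3545 - 33)*(J(-53, -40) + B) = (-3545 - 33)*(-6 - 36/5) = -3578*(-66/5) = 236148/5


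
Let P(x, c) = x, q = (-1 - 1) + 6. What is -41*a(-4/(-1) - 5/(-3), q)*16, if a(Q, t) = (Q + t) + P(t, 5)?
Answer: -26896/3 ≈ -8965.3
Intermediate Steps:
q = 4 (q = -2 + 6 = 4)
a(Q, t) = Q + 2*t (a(Q, t) = (Q + t) + t = Q + 2*t)
-41*a(-4/(-1) - 5/(-3), q)*16 = -41*((-4/(-1) - 5/(-3)) + 2*4)*16 = -41*((-4*(-1) - 5*(-1/3)) + 8)*16 = -41*((4 + 5/3) + 8)*16 = -41*(17/3 + 8)*16 = -41*41/3*16 = -1681/3*16 = -26896/3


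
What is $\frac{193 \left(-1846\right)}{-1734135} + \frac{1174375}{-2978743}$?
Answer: $- \frac{75020322467}{397349422485} \approx -0.1888$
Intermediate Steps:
$\frac{193 \left(-1846\right)}{-1734135} + \frac{1174375}{-2978743} = \left(-356278\right) \left(- \frac{1}{1734135}\right) + 1174375 \left(- \frac{1}{2978743}\right) = \frac{27406}{133395} - \frac{1174375}{2978743} = - \frac{75020322467}{397349422485}$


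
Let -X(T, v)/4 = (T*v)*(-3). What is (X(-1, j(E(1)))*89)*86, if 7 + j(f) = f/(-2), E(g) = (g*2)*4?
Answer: 1010328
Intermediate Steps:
E(g) = 8*g (E(g) = (2*g)*4 = 8*g)
j(f) = -7 - f/2 (j(f) = -7 + f/(-2) = -7 + f*(-½) = -7 - f/2)
X(T, v) = 12*T*v (X(T, v) = -4*T*v*(-3) = -(-12)*T*v = 12*T*v)
(X(-1, j(E(1)))*89)*86 = ((12*(-1)*(-7 - 4))*89)*86 = ((12*(-1)*(-11))*89)*86 = (132*89)*86 = 11748*86 = 1010328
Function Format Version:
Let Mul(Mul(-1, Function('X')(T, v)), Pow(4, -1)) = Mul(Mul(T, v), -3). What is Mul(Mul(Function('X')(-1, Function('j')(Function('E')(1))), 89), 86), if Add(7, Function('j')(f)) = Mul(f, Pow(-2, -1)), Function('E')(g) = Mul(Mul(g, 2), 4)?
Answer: 1010328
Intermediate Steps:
Function('E')(g) = Mul(8, g) (Function('E')(g) = Mul(Mul(2, g), 4) = Mul(8, g))
Function('j')(f) = Add(-7, Mul(Rational(-1, 2), f)) (Function('j')(f) = Add(-7, Mul(f, Pow(-2, -1))) = Add(-7, Mul(f, Rational(-1, 2))) = Add(-7, Mul(Rational(-1, 2), f)))
Function('X')(T, v) = Mul(12, T, v) (Function('X')(T, v) = Mul(-4, Mul(Mul(T, v), -3)) = Mul(-4, Mul(-3, T, v)) = Mul(12, T, v))
Mul(Mul(Function('X')(-1, Function('j')(Function('E')(1))), 89), 86) = Mul(Mul(Mul(12, -1, Add(-7, Mul(Rational(-1, 2), Mul(8, 1)))), 89), 86) = Mul(Mul(Mul(12, -1, Add(-7, Mul(Rational(-1, 2), 8))), 89), 86) = Mul(Mul(Mul(12, -1, Add(-7, -4)), 89), 86) = Mul(Mul(Mul(12, -1, -11), 89), 86) = Mul(Mul(132, 89), 86) = Mul(11748, 86) = 1010328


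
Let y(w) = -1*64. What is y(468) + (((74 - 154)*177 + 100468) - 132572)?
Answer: -46328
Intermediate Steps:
y(w) = -64
y(468) + (((74 - 154)*177 + 100468) - 132572) = -64 + (((74 - 154)*177 + 100468) - 132572) = -64 + ((-80*177 + 100468) - 132572) = -64 + ((-14160 + 100468) - 132572) = -64 + (86308 - 132572) = -64 - 46264 = -46328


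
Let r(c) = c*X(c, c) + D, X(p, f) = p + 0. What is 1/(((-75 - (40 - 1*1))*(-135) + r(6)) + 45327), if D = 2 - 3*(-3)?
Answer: 1/60764 ≈ 1.6457e-5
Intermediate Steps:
D = 11 (D = 2 + 9 = 11)
X(p, f) = p
r(c) = 11 + c**2 (r(c) = c*c + 11 = c**2 + 11 = 11 + c**2)
1/(((-75 - (40 - 1*1))*(-135) + r(6)) + 45327) = 1/(((-75 - (40 - 1*1))*(-135) + (11 + 6**2)) + 45327) = 1/(((-75 - (40 - 1))*(-135) + (11 + 36)) + 45327) = 1/(((-75 - 1*39)*(-135) + 47) + 45327) = 1/(((-75 - 39)*(-135) + 47) + 45327) = 1/((-114*(-135) + 47) + 45327) = 1/((15390 + 47) + 45327) = 1/(15437 + 45327) = 1/60764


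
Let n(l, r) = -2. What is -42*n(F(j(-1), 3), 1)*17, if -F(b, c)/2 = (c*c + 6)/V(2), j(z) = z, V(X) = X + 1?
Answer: 1428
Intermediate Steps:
V(X) = 1 + X
F(b, c) = -4 - 2*c²/3 (F(b, c) = -2*(c*c + 6)/(1 + 2) = -2*(c² + 6)/3 = -2*(6 + c²)/3 = -2*(2 + c²/3) = -4 - 2*c²/3)
-42*n(F(j(-1), 3), 1)*17 = -42*(-2)*17 = 84*17 = 1428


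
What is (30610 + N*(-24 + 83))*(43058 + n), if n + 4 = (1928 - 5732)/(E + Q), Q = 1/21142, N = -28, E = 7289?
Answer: 64042691077540868/51368013 ≈ 1.2467e+9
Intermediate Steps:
Q = 1/21142 ≈ 4.7299e-5
n = -232280108/51368013 (n = -4 + (1928 - 5732)/(7289 + 1/21142) = -4 - 3804/154104039/21142 = -4 - 3804*21142/154104039 = -4 - 26808056/51368013 = -232280108/51368013 ≈ -4.5219)
(30610 + N*(-24 + 83))*(43058 + n) = (30610 - 28*(-24 + 83))*(43058 - 232280108/51368013) = (30610 - 28*59)*(2211571623646/51368013) = (30610 - 1652)*(2211571623646/51368013) = 28958*(2211571623646/51368013) = 64042691077540868/51368013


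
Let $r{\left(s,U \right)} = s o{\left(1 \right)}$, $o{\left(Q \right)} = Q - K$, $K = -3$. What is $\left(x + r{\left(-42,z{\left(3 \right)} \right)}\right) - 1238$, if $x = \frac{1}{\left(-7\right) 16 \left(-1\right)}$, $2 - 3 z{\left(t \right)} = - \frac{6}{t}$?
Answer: $- \frac{157471}{112} \approx -1406.0$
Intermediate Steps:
$o{\left(Q \right)} = 3 + Q$ ($o{\left(Q \right)} = Q - -3 = Q + 3 = 3 + Q$)
$z{\left(t \right)} = \frac{2}{3} + \frac{2}{t}$ ($z{\left(t \right)} = \frac{2}{3} - \frac{\left(-6\right) \frac{1}{t}}{3} = \frac{2}{3} + \frac{2}{t}$)
$x = \frac{1}{112}$ ($x = \frac{1}{\left(-112\right) \left(-1\right)} = \frac{1}{112} \approx 0.0089286$)
$r{\left(s,U \right)} = 4 s$ ($r{\left(s,U \right)} = s \left(3 + 1\right) = s 4 = 4 s$)
$\left(x + r{\left(-42,z{\left(3 \right)} \right)}\right) - 1238 = \left(\frac{1}{112} + 4 \left(-42\right)\right) - 1238 = \left(\frac{1}{112} - 168\right) - 1238 = - \frac{18815}{112} - 1238 = - \frac{157471}{112}$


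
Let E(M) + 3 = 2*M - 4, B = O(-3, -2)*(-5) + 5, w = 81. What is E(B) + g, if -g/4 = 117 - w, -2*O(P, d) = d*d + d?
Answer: -131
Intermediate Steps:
O(P, d) = -d/2 - d²/2 (O(P, d) = -(d*d + d)/2 = -(d² + d)/2 = -(d + d²)/2 = -d/2 - d²/2)
g = -144 (g = -4*(117 - 1*81) = -4*(117 - 81) = -4*36 = -144)
B = 10 (B = -½*(-2)*(1 - 2)*(-5) + 5 = -½*(-2)*(-1)*(-5) + 5 = -1*(-5) + 5 = 5 + 5 = 10)
E(M) = -7 + 2*M (E(M) = -3 + (2*M - 4) = -3 + (-4 + 2*M) = -7 + 2*M)
E(B) + g = (-7 + 2*10) - 144 = (-7 + 20) - 144 = 13 - 144 = -131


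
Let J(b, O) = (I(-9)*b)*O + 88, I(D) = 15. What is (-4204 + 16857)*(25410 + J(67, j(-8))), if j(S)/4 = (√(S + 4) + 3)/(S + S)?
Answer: 1252355981/4 - 12716265*I/2 ≈ 3.1309e+8 - 6.3581e+6*I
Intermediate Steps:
j(S) = 2*(3 + √(4 + S))/S (j(S) = 4*((√(S + 4) + 3)/(S + S)) = 4*((√(4 + S) + 3)/((2*S))) = 4*((3 + √(4 + S))*(1/(2*S))) = 4*((3 + √(4 + S))/(2*S)) = 2*(3 + √(4 + S))/S)
J(b, O) = 88 + 15*O*b (J(b, O) = (15*b)*O + 88 = 15*O*b + 88 = 88 + 15*O*b)
(-4204 + 16857)*(25410 + J(67, j(-8))) = (-4204 + 16857)*(25410 + (88 + 15*(2*(3 + √(4 - 8))/(-8))*67)) = 12653*(25410 + (88 + 15*(2*(-⅛)*(3 + √(-4)))*67)) = 12653*(25410 + (88 + 15*(2*(-⅛)*(3 + 2*I))*67)) = 12653*(25410 + (88 + 15*(-¾ - I/2)*67)) = 12653*(25410 + (88 + (-3015/4 - 1005*I/2))) = 12653*(25410 + (-2663/4 - 1005*I/2)) = 12653*(98977/4 - 1005*I/2) = 1252355981/4 - 12716265*I/2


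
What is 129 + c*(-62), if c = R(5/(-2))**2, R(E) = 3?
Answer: -429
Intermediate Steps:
c = 9 (c = 3**2 = 9)
129 + c*(-62) = 129 + 9*(-62) = 129 - 558 = -429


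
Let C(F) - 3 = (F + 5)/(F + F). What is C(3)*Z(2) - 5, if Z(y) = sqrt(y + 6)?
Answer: -5 + 26*sqrt(2)/3 ≈ 7.2565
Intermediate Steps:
C(F) = 3 + (5 + F)/(2*F) (C(F) = 3 + (F + 5)/(F + F) = 3 + (5 + F)/((2*F)) = 3 + (5 + F)*(1/(2*F)) = 3 + (5 + F)/(2*F))
Z(y) = sqrt(6 + y)
C(3)*Z(2) - 5 = ((1/2)*(5 + 7*3)/3)*sqrt(6 + 2) - 5 = ((1/2)*(1/3)*(5 + 21))*sqrt(8) - 5 = ((1/2)*(1/3)*26)*(2*sqrt(2)) - 5 = 13*(2*sqrt(2))/3 - 5 = 26*sqrt(2)/3 - 5 = -5 + 26*sqrt(2)/3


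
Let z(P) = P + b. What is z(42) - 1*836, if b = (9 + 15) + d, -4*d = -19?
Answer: -3061/4 ≈ -765.25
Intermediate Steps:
d = 19/4 (d = -1/4*(-19) = 19/4 ≈ 4.7500)
b = 115/4 (b = (9 + 15) + 19/4 = 24 + 19/4 = 115/4 ≈ 28.750)
z(P) = 115/4 + P (z(P) = P + 115/4 = 115/4 + P)
z(42) - 1*836 = (115/4 + 42) - 1*836 = 283/4 - 836 = -3061/4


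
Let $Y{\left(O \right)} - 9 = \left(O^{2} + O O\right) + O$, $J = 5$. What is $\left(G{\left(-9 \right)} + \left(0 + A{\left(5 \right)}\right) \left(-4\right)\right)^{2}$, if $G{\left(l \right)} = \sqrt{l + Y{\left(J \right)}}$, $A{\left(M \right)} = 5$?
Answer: $\left(-20 + \sqrt{55}\right)^{2} \approx 158.35$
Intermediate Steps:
$Y{\left(O \right)} = 9 + O + 2 O^{2}$ ($Y{\left(O \right)} = 9 + \left(\left(O^{2} + O O\right) + O\right) = 9 + \left(\left(O^{2} + O^{2}\right) + O\right) = 9 + \left(2 O^{2} + O\right) = 9 + \left(O + 2 O^{2}\right) = 9 + O + 2 O^{2}$)
$G{\left(l \right)} = \sqrt{64 + l}$ ($G{\left(l \right)} = \sqrt{l + \left(9 + 5 + 2 \cdot 5^{2}\right)} = \sqrt{l + \left(9 + 5 + 2 \cdot 25\right)} = \sqrt{l + \left(9 + 5 + 50\right)} = \sqrt{l + 64} = \sqrt{64 + l}$)
$\left(G{\left(-9 \right)} + \left(0 + A{\left(5 \right)}\right) \left(-4\right)\right)^{2} = \left(\sqrt{64 - 9} + \left(0 + 5\right) \left(-4\right)\right)^{2} = \left(\sqrt{55} + 5 \left(-4\right)\right)^{2} = \left(\sqrt{55} - 20\right)^{2} = \left(-20 + \sqrt{55}\right)^{2}$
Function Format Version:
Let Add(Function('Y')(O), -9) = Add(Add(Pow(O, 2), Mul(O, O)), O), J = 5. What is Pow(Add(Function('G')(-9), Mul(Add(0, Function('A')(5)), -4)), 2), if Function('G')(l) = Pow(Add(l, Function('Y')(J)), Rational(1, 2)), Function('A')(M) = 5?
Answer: Pow(Add(-20, Pow(55, Rational(1, 2))), 2) ≈ 158.35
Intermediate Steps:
Function('Y')(O) = Add(9, O, Mul(2, Pow(O, 2))) (Function('Y')(O) = Add(9, Add(Add(Pow(O, 2), Mul(O, O)), O)) = Add(9, Add(Add(Pow(O, 2), Pow(O, 2)), O)) = Add(9, Add(Mul(2, Pow(O, 2)), O)) = Add(9, Add(O, Mul(2, Pow(O, 2)))) = Add(9, O, Mul(2, Pow(O, 2))))
Function('G')(l) = Pow(Add(64, l), Rational(1, 2)) (Function('G')(l) = Pow(Add(l, Add(9, 5, Mul(2, Pow(5, 2)))), Rational(1, 2)) = Pow(Add(l, Add(9, 5, Mul(2, 25))), Rational(1, 2)) = Pow(Add(l, Add(9, 5, 50)), Rational(1, 2)) = Pow(Add(l, 64), Rational(1, 2)) = Pow(Add(64, l), Rational(1, 2)))
Pow(Add(Function('G')(-9), Mul(Add(0, Function('A')(5)), -4)), 2) = Pow(Add(Pow(Add(64, -9), Rational(1, 2)), Mul(Add(0, 5), -4)), 2) = Pow(Add(Pow(55, Rational(1, 2)), Mul(5, -4)), 2) = Pow(Add(Pow(55, Rational(1, 2)), -20), 2) = Pow(Add(-20, Pow(55, Rational(1, 2))), 2)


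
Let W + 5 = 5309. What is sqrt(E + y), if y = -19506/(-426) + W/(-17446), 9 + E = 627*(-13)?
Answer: I*sqrt(18417230383343)/47641 ≈ 90.081*I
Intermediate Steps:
E = -8160 (E = -9 + 627*(-13) = -9 - 8151 = -8160)
W = 5304 (W = -5 + 5309 = 5304)
y = 2166937/47641 (y = -19506/(-426) + 5304/(-17446) = -19506*(-1/426) + 5304*(-1/17446) = 3251/71 - 204/671 = 2166937/47641 ≈ 45.485)
sqrt(E + y) = sqrt(-8160 + 2166937/47641) = sqrt(-386583623/47641) = I*sqrt(18417230383343)/47641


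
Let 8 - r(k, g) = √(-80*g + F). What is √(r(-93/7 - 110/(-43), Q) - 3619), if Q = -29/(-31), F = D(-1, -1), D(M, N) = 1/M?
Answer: √(-3470171 - 31*I*√72881)/31 ≈ 0.072461 - 60.092*I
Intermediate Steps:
F = -1 (F = 1/(-1) = -1)
Q = 29/31 (Q = -29*(-1/31) = 29/31 ≈ 0.93548)
r(k, g) = 8 - √(-1 - 80*g) (r(k, g) = 8 - √(-80*g - 1) = 8 - √(-1 - 80*g))
√(r(-93/7 - 110/(-43), Q) - 3619) = √((8 - √(-1 - 80*29/31)) - 3619) = √((8 - √(-1 - 2320/31)) - 3619) = √((8 - √(-2351/31)) - 3619) = √((8 - I*√72881/31) - 3619) = √(-3611 - I*√72881/31)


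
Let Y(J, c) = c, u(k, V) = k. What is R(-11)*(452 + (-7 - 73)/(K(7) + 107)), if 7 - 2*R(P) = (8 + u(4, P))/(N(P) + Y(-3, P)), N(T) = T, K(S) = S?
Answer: 1067546/627 ≈ 1702.6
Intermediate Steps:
R(P) = 7/2 - 3/P (R(P) = 7/2 - (8 + 4)/(2*(P + P)) = 7/2 - 6/(2*P) = 7/2 - 6*1/(2*P) = 7/2 - 3/P)
R(-11)*(452 + (-7 - 73)/(K(7) + 107)) = (7/2 - 3/(-11))*(452 + (-7 - 73)/(7 + 107)) = (7/2 - 3*(-1/11))*(452 - 80/114) = (7/2 + 3/11)*(452 - 80*1/114) = 83*(452 - 40/57)/22 = (83/22)*(25724/57) = 1067546/627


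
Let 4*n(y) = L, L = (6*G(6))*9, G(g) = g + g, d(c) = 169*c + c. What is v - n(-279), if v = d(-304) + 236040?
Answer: 184198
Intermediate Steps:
d(c) = 170*c
v = 184360 (v = 170*(-304) + 236040 = -51680 + 236040 = 184360)
G(g) = 2*g
L = 648 (L = (6*(2*6))*9 = (6*12)*9 = 72*9 = 648)
n(y) = 162 (n(y) = (¼)*648 = 162)
v - n(-279) = 184360 - 1*162 = 184360 - 162 = 184198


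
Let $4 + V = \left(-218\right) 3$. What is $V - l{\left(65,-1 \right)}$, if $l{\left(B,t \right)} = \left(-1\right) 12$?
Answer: $-646$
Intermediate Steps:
$l{\left(B,t \right)} = -12$
$V = -658$ ($V = -4 - 654 = -658$)
$V - l{\left(65,-1 \right)} = -658 - -12 = -658 + 12 = -646$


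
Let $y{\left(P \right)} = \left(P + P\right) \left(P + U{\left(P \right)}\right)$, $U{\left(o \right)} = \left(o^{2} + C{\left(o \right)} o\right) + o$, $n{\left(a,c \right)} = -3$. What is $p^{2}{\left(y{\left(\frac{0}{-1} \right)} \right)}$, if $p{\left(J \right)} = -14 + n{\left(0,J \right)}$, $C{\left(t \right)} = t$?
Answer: $289$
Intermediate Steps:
$U{\left(o \right)} = o + 2 o^{2}$ ($U{\left(o \right)} = \left(o^{2} + o o\right) + o = \left(o^{2} + o^{2}\right) + o = 2 o^{2} + o = o + 2 o^{2}$)
$y{\left(P \right)} = 2 P \left(P + P \left(1 + 2 P\right)\right)$ ($y{\left(P \right)} = \left(P + P\right) \left(P + P \left(1 + 2 P\right)\right) = 2 P \left(P + P \left(1 + 2 P\right)\right)$)
$p{\left(J \right)} = -17$ ($p{\left(J \right)} = -14 - 3 = -17$)
$p^{2}{\left(y{\left(\frac{0}{-1} \right)} \right)} = \left(-17\right)^{2} = 289$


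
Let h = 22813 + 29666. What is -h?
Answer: -52479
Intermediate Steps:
h = 52479
-h = -1*52479 = -52479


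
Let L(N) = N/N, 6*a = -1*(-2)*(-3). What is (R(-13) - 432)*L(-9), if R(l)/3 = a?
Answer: -435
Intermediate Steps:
a = -1 (a = (-1*(-2)*(-3))/6 = (2*(-3))/6 = (⅙)*(-6) = -1)
R(l) = -3 (R(l) = 3*(-1) = -3)
L(N) = 1
(R(-13) - 432)*L(-9) = (-3 - 432)*1 = -435*1 = -435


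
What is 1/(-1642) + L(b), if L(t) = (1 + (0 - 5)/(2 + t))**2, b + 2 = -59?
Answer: 6722151/5715802 ≈ 1.1761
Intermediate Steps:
b = -61 (b = -2 - 59 = -61)
L(t) = (1 - 5/(2 + t))**2
1/(-1642) + L(b) = 1/(-1642) + (-3 - 61)**2/(2 - 61)**2 = -1/1642 + (-64)**2/(-59)**2 = -1/1642 + 4096*(1/3481) = -1/1642 + 4096/3481 = 6722151/5715802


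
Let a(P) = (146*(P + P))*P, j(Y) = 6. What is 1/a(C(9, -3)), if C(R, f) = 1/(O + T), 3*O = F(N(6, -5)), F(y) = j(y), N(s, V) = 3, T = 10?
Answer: 36/73 ≈ 0.49315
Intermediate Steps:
F(y) = 6
O = 2 (O = (⅓)*6 = 2)
C(R, f) = 1/12 (C(R, f) = 1/(2 + 10) = 1/12)
a(P) = 292*P² (a(P) = (146*(2*P))*P = (292*P)*P = 292*P²)
1/a(C(9, -3)) = 1/(292*(1/12)²) = 1/(292*(1/144)) = 1/(73/36) = 36/73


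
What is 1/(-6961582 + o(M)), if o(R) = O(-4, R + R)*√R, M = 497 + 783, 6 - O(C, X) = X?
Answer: -3480791/24227637305122 + 10216*√5/12113818652561 ≈ -1.4178e-7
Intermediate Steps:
O(C, X) = 6 - X
M = 1280
o(R) = √R*(6 - 2*R) (o(R) = (6 - (R + R))*√R = (6 - 2*R)*√R = √R*(6 - 2*R))
1/(-6961582 + o(M)) = 1/(-6961582 + 2*√1280*(3 - 1*1280)) = 1/(-6961582 + 2*(16*√5)*(3 - 1280)) = 1/(-6961582 + 2*(16*√5)*(-1277)) = 1/(-6961582 - 40864*√5)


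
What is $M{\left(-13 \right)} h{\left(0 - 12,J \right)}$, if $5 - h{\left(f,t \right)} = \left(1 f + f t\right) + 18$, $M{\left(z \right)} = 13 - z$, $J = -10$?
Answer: $-3146$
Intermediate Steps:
$h{\left(f,t \right)} = -13 - f - f t$ ($h{\left(f,t \right)} = 5 - \left(\left(1 f + f t\right) + 18\right) = 5 - \left(\left(f + f t\right) + 18\right) = 5 - \left(18 + f + f t\right) = -13 - f - f t$)
$M{\left(-13 \right)} h{\left(0 - 12,J \right)} = \left(13 - -13\right) \left(-13 - \left(0 - 12\right) - \left(0 - 12\right) \left(-10\right)\right) = \left(13 + 13\right) \left(-13 - \left(0 - 12\right) - \left(0 - 12\right) \left(-10\right)\right) = 26 \left(-13 - -12 - \left(-12\right) \left(-10\right)\right) = 26 \left(-13 + 12 - 120\right) = 26 \left(-121\right) = -3146$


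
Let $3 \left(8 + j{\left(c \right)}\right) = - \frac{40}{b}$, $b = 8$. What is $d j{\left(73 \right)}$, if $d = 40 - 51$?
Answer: $\frac{319}{3} \approx 106.33$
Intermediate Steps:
$d = -11$ ($d = 40 - 51 = -11$)
$j{\left(c \right)} = - \frac{29}{3}$ ($j{\left(c \right)} = -8 + \frac{\left(-40\right) \frac{1}{8}}{3} = -8 + \frac{1}{3} \left(-5\right) = -8 - \frac{5}{3} = - \frac{29}{3}$)
$d j{\left(73 \right)} = \left(-11\right) \left(- \frac{29}{3}\right) = \frac{319}{3}$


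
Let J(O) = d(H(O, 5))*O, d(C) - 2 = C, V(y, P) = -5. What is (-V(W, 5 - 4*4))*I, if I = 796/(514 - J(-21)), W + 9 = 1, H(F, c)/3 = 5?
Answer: 3980/871 ≈ 4.5695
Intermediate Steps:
H(F, c) = 15 (H(F, c) = 3*5 = 15)
W = -8 (W = -9 + 1 = -8)
d(C) = 2 + C
J(O) = 17*O (J(O) = (2 + 15)*O = 17*O)
I = 796/871 (I = 796/(514 - 17*(-21)) = 796/(514 - 1*(-357)) = 796/(514 + 357) = 796/871 ≈ 0.91389)
(-V(W, 5 - 4*4))*I = -1*(-5)*(796/871) = 5*(796/871) = 3980/871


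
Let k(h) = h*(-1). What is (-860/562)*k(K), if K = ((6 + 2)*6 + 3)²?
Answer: 1118430/281 ≈ 3980.2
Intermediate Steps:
K = 2601 (K = (8*6 + 3)² = (48 + 3)² = 51² = 2601)
k(h) = -h
(-860/562)*k(K) = (-860/562)*(-1*2601) = -860*1/562*(-2601) = -430/281*(-2601) = 1118430/281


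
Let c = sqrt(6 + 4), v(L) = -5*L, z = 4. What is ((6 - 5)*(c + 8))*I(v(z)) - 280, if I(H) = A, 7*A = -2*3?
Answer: -2008/7 - 6*sqrt(10)/7 ≈ -289.57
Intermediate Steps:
A = -6/7 (A = (-2*3)/7 = (1/7)*(-6) = -6/7 ≈ -0.85714)
c = sqrt(10) ≈ 3.1623
I(H) = -6/7
((6 - 5)*(c + 8))*I(v(z)) - 280 = ((6 - 5)*(sqrt(10) + 8))*(-6/7) - 280 = (1*(8 + sqrt(10)))*(-6/7) - 280 = (8 + sqrt(10))*(-6/7) - 280 = (-48/7 - 6*sqrt(10)/7) - 280 = -2008/7 - 6*sqrt(10)/7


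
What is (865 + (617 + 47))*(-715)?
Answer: -1093235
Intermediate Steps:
(865 + (617 + 47))*(-715) = (865 + 664)*(-715) = 1529*(-715) = -1093235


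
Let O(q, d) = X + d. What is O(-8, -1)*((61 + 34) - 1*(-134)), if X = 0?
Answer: -229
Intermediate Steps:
O(q, d) = d (O(q, d) = 0 + d = d)
O(-8, -1)*((61 + 34) - 1*(-134)) = -((61 + 34) - 1*(-134)) = -(95 + 134) = -1*229 = -229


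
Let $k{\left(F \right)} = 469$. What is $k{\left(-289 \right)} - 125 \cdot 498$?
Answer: $-61781$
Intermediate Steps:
$k{\left(-289 \right)} - 125 \cdot 498 = 469 - 125 \cdot 498 = 469 - 62250 = -61781$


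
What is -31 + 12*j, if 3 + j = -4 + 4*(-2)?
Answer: -211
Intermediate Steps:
j = -15 (j = -3 + (-4 + 4*(-2)) = -3 + (-4 - 8) = -3 - 12 = -15)
-31 + 12*j = -31 + 12*(-15) = -31 - 180 = -211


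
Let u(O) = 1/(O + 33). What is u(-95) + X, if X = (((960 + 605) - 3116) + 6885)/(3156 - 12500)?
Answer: -85013/144832 ≈ -0.58698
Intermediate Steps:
u(O) = 1/(33 + O)
X = -2667/4672 (X = ((1565 - 3116) + 6885)/(-9344) = (-1551 + 6885)*(-1/9344) = 5334*(-1/9344) = -2667/4672 ≈ -0.57085)
u(-95) + X = 1/(33 - 95) - 2667/4672 = 1/(-62) - 2667/4672 = -1/62 - 2667/4672 = -85013/144832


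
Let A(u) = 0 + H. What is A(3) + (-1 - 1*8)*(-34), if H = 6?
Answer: 312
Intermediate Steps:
A(u) = 6 (A(u) = 0 + 6 = 6)
A(3) + (-1 - 1*8)*(-34) = 6 + (-1 - 1*8)*(-34) = 6 + (-1 - 8)*(-34) = 6 - 9*(-34) = 6 + 306 = 312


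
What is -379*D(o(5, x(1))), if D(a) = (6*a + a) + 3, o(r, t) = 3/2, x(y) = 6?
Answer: -10233/2 ≈ -5116.5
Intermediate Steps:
o(r, t) = 3/2 (o(r, t) = 3*(1/2) = 3/2)
D(a) = 3 + 7*a (D(a) = 7*a + 3 = 3 + 7*a)
-379*D(o(5, x(1))) = -379*(3 + 7*(3/2)) = -379*(3 + 21/2) = -379*27/2 = -10233/2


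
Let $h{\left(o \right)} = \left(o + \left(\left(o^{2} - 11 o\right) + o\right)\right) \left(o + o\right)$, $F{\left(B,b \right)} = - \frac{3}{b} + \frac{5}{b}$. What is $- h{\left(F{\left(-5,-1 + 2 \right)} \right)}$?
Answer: $56$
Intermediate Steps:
$F{\left(B,b \right)} = \frac{2}{b}$
$h{\left(o \right)} = 2 o \left(o^{2} - 9 o\right)$ ($h{\left(o \right)} = \left(o + \left(o^{2} - 10 o\right)\right) 2 o = \left(o^{2} - 9 o\right) 2 o = 2 o \left(o^{2} - 9 o\right)$)
$- h{\left(F{\left(-5,-1 + 2 \right)} \right)} = - 2 \left(\frac{2}{-1 + 2}\right)^{2} \left(-9 + \frac{2}{-1 + 2}\right) = - 2 \left(\frac{2}{1}\right)^{2} \left(-9 + \frac{2}{1}\right) = - 2 \left(2 \cdot 1\right)^{2} \left(-9 + 2 \cdot 1\right) = - 2 \cdot 2^{2} \left(-9 + 2\right) = - 2 \cdot 4 \left(-7\right) = \left(-1\right) \left(-56\right) = 56$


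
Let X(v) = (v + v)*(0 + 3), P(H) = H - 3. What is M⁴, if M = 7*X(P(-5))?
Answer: 12745506816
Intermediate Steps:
P(H) = -3 + H
X(v) = 6*v (X(v) = (2*v)*3 = 6*v)
M = -336 (M = 7*(6*(-3 - 5)) = 7*(6*(-8)) = 7*(-48) = -336)
M⁴ = (-336)⁴ = 12745506816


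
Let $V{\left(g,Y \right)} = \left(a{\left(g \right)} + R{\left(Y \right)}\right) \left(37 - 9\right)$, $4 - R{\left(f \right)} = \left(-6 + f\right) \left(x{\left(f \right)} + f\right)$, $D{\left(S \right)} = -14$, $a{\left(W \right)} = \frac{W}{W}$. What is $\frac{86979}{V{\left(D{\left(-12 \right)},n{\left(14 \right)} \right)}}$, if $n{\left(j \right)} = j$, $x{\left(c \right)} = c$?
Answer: $- \frac{28993}{2044} \approx -14.184$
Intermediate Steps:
$a{\left(W \right)} = 1$
$R{\left(f \right)} = 4 - 2 f \left(-6 + f\right)$ ($R{\left(f \right)} = 4 - \left(-6 + f\right) \left(f + f\right) = 4 - \left(-6 + f\right) 2 f = 4 - 2 f \left(-6 + f\right)$)
$V{\left(g,Y \right)} = 140 - 56 Y^{2} + 336 Y$ ($V{\left(g,Y \right)} = \left(1 + \left(4 - 2 Y^{2} + 12 Y\right)\right) \left(37 - 9\right) = \left(5 - 2 Y^{2} + 12 Y\right) 28 = 140 - 56 Y^{2} + 336 Y$)
$\frac{86979}{V{\left(D{\left(-12 \right)},n{\left(14 \right)} \right)}} = \frac{86979}{140 - 56 \cdot 14^{2} + 336 \cdot 14} = \frac{86979}{140 - 10976 + 4704} = \frac{86979}{-6132} = 86979 \left(- \frac{1}{6132}\right) = - \frac{28993}{2044}$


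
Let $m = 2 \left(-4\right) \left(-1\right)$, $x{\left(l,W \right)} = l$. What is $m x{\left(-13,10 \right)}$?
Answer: $-104$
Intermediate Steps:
$m = 8$ ($m = \left(-8\right) \left(-1\right) = 8$)
$m x{\left(-13,10 \right)} = 8 \left(-13\right) = -104$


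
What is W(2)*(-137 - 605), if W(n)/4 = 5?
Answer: -14840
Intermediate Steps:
W(n) = 20 (W(n) = 4*5 = 20)
W(2)*(-137 - 605) = 20*(-137 - 605) = 20*(-742) = -14840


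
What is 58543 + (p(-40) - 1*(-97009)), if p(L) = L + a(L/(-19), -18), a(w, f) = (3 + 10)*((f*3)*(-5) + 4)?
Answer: 159074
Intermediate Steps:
a(w, f) = 52 - 195*f (a(w, f) = 13*((3*f)*(-5) + 4) = 13*(-15*f + 4) = 13*(4 - 15*f) = 52 - 195*f)
p(L) = 3562 + L (p(L) = L + (52 - 195*(-18)) = L + (52 + 3510) = L + 3562 = 3562 + L)
58543 + (p(-40) - 1*(-97009)) = 58543 + ((3562 - 40) - 1*(-97009)) = 58543 + (3522 + 97009) = 58543 + 100531 = 159074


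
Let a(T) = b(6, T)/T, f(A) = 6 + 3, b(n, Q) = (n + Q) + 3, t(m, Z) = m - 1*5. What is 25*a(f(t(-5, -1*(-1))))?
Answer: 50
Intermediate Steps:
t(m, Z) = -5 + m (t(m, Z) = m - 5 = -5 + m)
b(n, Q) = 3 + Q + n (b(n, Q) = (Q + n) + 3 = 3 + Q + n)
f(A) = 9
a(T) = (9 + T)/T (a(T) = (3 + T + 6)/T = (9 + T)/T)
25*a(f(t(-5, -1*(-1)))) = 25*((9 + 9)/9) = 25*((⅑)*18) = 25*2 = 50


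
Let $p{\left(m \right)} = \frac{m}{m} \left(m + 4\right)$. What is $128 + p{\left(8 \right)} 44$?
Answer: $656$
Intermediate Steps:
$p{\left(m \right)} = 4 + m$ ($p{\left(m \right)} = 1 \left(4 + m\right) = 4 + m$)
$128 + p{\left(8 \right)} 44 = 128 + \left(4 + 8\right) 44 = 128 + 12 \cdot 44 = 128 + 528 = 656$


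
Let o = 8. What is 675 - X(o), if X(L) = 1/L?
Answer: 5399/8 ≈ 674.88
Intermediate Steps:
675 - X(o) = 675 - 1/8 = 5399/8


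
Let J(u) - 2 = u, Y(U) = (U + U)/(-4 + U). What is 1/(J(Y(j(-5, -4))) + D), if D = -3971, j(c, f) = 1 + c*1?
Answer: -1/3968 ≈ -0.00025202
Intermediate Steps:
j(c, f) = 1 + c
Y(U) = 2*U/(-4 + U) (Y(U) = (2*U)/(-4 + U) = 2*U/(-4 + U))
J(u) = 2 + u
1/(J(Y(j(-5, -4))) + D) = 1/((2 + 2*(1 - 5)/(-4 + (1 - 5))) - 3971) = 1/((2 + 2*(-4)/(-4 - 4)) - 3971) = 1/((2 + 2*(-4)/(-8)) - 3971) = 1/((2 + 2*(-4)*(-1/8)) - 3971) = 1/((2 + 1) - 3971) = 1/(3 - 3971) = 1/(-3968) = -1/3968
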